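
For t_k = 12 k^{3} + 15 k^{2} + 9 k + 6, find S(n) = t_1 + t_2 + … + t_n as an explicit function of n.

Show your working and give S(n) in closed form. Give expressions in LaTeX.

S(n) = n \left(3 n^{3} + 11 n^{2} + 15 n + 13\right)

t_(k+1)/t_k = (4*k**3 + 17*k**2 + 25*k + 14)/(4*k**3 + 5*k**2 + 3*k + 2).
Factor: A=1; B=1; C=k**3 + 5*k**2/4 + 3*k/4 + 1/2.
f must satisfy (1)·f(k+1) − (1)·f(k) = k**3 + 5*k**2/4 + 3*k/4 + 1/2.
Degrees (0,0,3) ⇒ d ≤ 4.
A polynomial solution: f(k) = k*(k + 1)*(3*k**2 - 4*k + 4)/12.
Then R = B(k−1)f/C = k*(3*k**2 - 4*k + 4)/(3*(4*k**2 + k + 2)), so s_k = R(k)·t_k = k*(3*k**3 - k**2 + 4).
Check: Δs_k = 12*k**3 + 15*k**2 + 9*k + 6. ✓
Evaluate: s_(n+1) = 3*n**4 + 11*n**3 + 15*n**2 + 13*n + 6; subtract s_(1) = 6 ⇒ S(n) = n*(3*n**3 + 11*n**2 + 15*n + 13).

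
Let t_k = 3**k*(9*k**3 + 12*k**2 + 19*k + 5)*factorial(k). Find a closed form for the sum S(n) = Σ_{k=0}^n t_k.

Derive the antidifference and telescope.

S(n) = 9*3**n*n**3*factorial(n) + 15*3**n*n**2*factorial(n) + 15*3**n*n*factorial(n) + 9*3**n*factorial(n) - 4

r(k) = 3*(9*k**4 + 48*k**3 + 109*k**2 + 115*k + 45)/(9*k**3 + 12*k**2 + 19*k + 5) after simplifying.
So A=3*k + 3 and B=1, with C=k**3 + 4*k**2/3 + 19*k/9 + 5/9.
Set up (3*k + 3)·f(k+1) − (1)·f(k) − (k**3 + 4*k**2/3 + 19*k/9 + 5/9) = 0.
d = 2 from the (1,0,3) case.
Solving with deg f ≤ 2: f(k) = (3*k**2 - 4*k + 4)/9.
Get s_k = R·t_k = 3**k*(3*k**2 - 4*k + 4)*factorial(k) with R(k) = B(k−1)f(k)/C(k) = (3*k**2 - 4*k + 4)/(9*k**3 + 12*k**2 + 19*k + 5).
Check: Δs_k = 3**k*(9*k**3 + 12*k**2 + 19*k + 5)*factorial(k). ✓
s_(n+1) = 3**(n + 1)*(3*n**2 + 2*n + 3)*factorial(n + 1) and s_(0) = 4, so S(n) = 9*3**n*n**3*factorial(n) + 15*3**n*n**2*factorial(n) + 15*3**n*n*factorial(n) + 9*3**n*factorial(n) - 4.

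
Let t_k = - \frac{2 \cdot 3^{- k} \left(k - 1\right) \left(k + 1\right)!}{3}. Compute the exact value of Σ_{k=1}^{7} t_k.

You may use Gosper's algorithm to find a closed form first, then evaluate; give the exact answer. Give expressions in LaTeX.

Step 1: r(k) = k*(k + 2)/(3*(k - 1)).
Gosper form: A/B · C(k+1)/C(k) with A=k/3 + 2/3, B=1, C=k - 1.
f must satisfy (k/3 + 2/3)·f(k+1) − (1)·f(k) = k - 1.
d = 0 from the (1,0,1) case.
Coefficient equations give f(k) = 3.
Get s_k = R·t_k = -2*factorial(k + 1)/3**k with R(k) = B(k−1)f(k)/C(k) = 3/(k - 1).
s_(k+1) − s_k = -2*(k - 1)*factorial(k + 1)/(3*3**k) = t_k.
Telescoping: Σ = s_(8) − s_(1) = -8960/81 − (-4/3) = -8852/81.

Σ = -8852/81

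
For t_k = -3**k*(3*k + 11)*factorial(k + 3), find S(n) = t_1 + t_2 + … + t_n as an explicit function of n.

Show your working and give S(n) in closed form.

S(n) = -3*3**n*factorial(n + 4) + 72

Ratio r(k) = 3*(k + 4)*(3*k + 14)/(3*k + 11).
Take A(k)=3*k + 12, B(k)=1, C(k)=k + 11/3.
Set up (3*k + 12)·f(k+1) − (1)·f(k) − (k + 11/3) = 0.
From deg A=1, deg B=0, deg C=1: d=0.
Solve for f: f(k) = 1/3 (degree 0 ≤ 0).
So s_k = (B(k−1)f/C)·t_k = (1/(3*k + 11))·t_k = -3**k*factorial(k + 3).
Δs = -3**k*(3*k + 11)*factorial(k + 3), as required.
Σ_(k=1)^n t_k = s_(n+1) − s_(1) = (-3**(n + 1)*factorial(n + 4)) − (-72), i.e. -3*3**n*factorial(n + 4) + 72.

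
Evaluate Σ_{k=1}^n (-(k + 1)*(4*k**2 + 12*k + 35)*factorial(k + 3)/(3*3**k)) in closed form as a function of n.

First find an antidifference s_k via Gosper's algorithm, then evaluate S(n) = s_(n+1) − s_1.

r(k) = (k + 2)*(k + 4)*(12*k + 4*(k + 1)**2 + 47)/(3*(k + 1)*(4*k**2 + 12*k + 35)) after simplifying.
So A=k/3 + 4/3 and B=1, with C=k**3 + 4*k**2 + 47*k/4 + 35/4.
Solve (k/3 + 4/3)·f(k+1) − (1)·f(k) = k**3 + 4*k**2 + 47*k/4 + 35/4.
Degrees (1,0,3) ⇒ d ≤ 2.
A polynomial solution: f(k) = 3*(4*k**2 + 4*k + 3)/4.
R(k) = B(k−1)·f(k)/C(k) = 3*(4*k**2 + 4*k + 3)/((k + 1)*(4*k**2 + 12*k + 35)); s_k = R·t_k = -(4*k**2 + 4*k + 3)*factorial(k + 3)/3**k.
s_(k+1) − s_k = -(k + 1)*(4*k**2 + 12*k + 35)*factorial(k + 3)/(3*3**k) = t_k.
Σ_(k=1)^n t_k = s_(n+1) − s_(1) = (-3**(-n - 1)*(4*n**2 + 12*n + 11)*factorial(n + 4)) − (-88), i.e. (264*3**n - 4*n**6*factorial(n) - 52*n**5*factorial(n) - 271*n**4*factorial(n) - 730*n**3*factorial(n) - 1081*n**2*factorial(n) - 838*n*factorial(n) - 264*factorial(n))/(3*3**n).

S(n) = (264*3**n - 4*n**6*factorial(n) - 52*n**5*factorial(n) - 271*n**4*factorial(n) - 730*n**3*factorial(n) - 1081*n**2*factorial(n) - 838*n*factorial(n) - 264*factorial(n))/(3*3**n)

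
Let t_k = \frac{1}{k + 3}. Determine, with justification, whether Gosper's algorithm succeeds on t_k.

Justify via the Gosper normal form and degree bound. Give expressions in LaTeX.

Compute t_(k+1)/t_k: get (k + 3)/(k + 4).
So A=k + 3 and B=k + 4, with C=1.
Set up (k + 3)·f(k+1) − (k + 3)·f(k) − (1) = 0.
From deg A=1, deg B=1, deg C=0: d=0.
Write f(k) = c0. Then LHS − RHS = -1, requiring -1 = 0: contradictory. No certificate.

No — t_k has no hypergeometric antidifference.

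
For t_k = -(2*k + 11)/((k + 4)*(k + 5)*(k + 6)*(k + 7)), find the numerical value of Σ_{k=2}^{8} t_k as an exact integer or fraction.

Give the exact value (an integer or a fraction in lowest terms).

Ratio r(k) = (k + 4)*(2*k + 13)/((k + 8)*(2*k + 11)).
Take A(k)=k + 4, B(k)=k + 8, C(k)=k + 11/2.
Set up (k + 4)·f(k+1) − (k + 7)·f(k) − (k + 11/2) = 0.
From deg A=1, deg B=1, deg C=1: d=3.
Solving with deg f ≤ 3: f(k) = k*(k + 5)*(k + 10)/48.
R(k) = B(k−1)·f(k)/C(k) = k*(k + 5)*(k + 7)*(k + 10)/(24*(2*k + 11)); s_k = R·t_k = k*(-k - 10)/(24*(k**2 + 10*k + 24)).
Check: Δs_k = (-2*k - 11)/(k**4 + 22*k**3 + 179*k**2 + 638*k + 840). ✓
Σ_(k=2)^(8) t_k = s_(9) − s_(2) = -19/520 − (-1/48) = -49/3120.

Σ = -49/3120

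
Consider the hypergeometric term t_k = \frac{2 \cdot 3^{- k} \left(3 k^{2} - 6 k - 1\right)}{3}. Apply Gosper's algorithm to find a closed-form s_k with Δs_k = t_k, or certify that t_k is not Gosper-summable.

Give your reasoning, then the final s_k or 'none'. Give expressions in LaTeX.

r(k) = (3*k**2 - 4)/(3*(3*k**2 - 6*k - 1)) after simplifying.
A = 1/3, B = 1, C = k**2 - 2*k - 1/3.
Set up (1/3)·f(k+1) − (1)·f(k) − (k**2 - 2*k - 1/3) = 0.
Degrees (0,0,2) ⇒ d ≤ 2.
Solve for f: f(k) = -(3*k**2 - 3*k - 1)/2 (degree 2 ≤ 2).
Certificate R = B(k−1)f/C = -3*(3*k**2 - 3*k - 1)/(2*(3*k**2 - 6*k - 1)) gives s_k = (-3*k**2 + 3*k + 1)/3**k.
s_(k+1) − s_k = 2*(3*k**2 - 6*k - 1)/(3*3**k) = t_k.

s_k = 3^{- k} \left(- 3 k^{2} + 3 k + 1\right)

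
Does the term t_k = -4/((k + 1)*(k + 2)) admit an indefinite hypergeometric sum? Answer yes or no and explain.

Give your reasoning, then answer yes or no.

Yes. s_k = -4*k/(k + 1).

r(k) = (k + 1)/(k + 3) after simplifying.
Gosper form: A/B · C(k+1)/C(k) with A=k + 1, B=k + 3, C=1.
Need (k + 1)·f(k+1) − (k + 2)·f(k) = 1.
Degrees (1,1,0) ⇒ d ≤ 1.
Solve for f: f(k) = k (degree 1 ≤ 1).
R(k) = B(k−1)·f(k)/C(k) = k*(k + 2); s_k = R·t_k = -4*k/(k + 1).
Verify: -4/(k**2 + 3*k + 2) matches t_k.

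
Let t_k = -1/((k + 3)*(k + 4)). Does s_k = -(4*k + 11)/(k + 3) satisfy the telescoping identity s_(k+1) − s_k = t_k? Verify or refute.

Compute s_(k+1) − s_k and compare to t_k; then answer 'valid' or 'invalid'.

Valid — Δs_k = t_k.

s_(k+1) = (-4*k - 15)/(k + 4)
s_(k+1) − s_k = -1/(k**2 + 7*k + 12)
(s_(k+1) − s_k) − t_k = 0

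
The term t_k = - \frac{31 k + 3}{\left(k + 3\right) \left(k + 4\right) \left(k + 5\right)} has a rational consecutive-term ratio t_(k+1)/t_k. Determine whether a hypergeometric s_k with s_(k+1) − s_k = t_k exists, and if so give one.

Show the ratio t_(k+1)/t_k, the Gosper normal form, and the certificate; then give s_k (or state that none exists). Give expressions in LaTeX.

s_k = \frac{k \left(3 - 4 k\right)}{\left(k + 3\right) \left(k + 4\right)}

Ratio r(k) = (k + 3)*(31*k + 34)/((k + 6)*(31*k + 3)).
A = k + 3, B = k + 6, C = k + 3/31.
Solve (k + 3)·f(k+1) − (k + 5)·f(k) = k + 3/31.
From deg A=1, deg B=1, deg C=1: d=2.
Solving with deg f ≤ 2: f(k) = k*(4*k - 3)/31.
So s_k = (B(k−1)f/C)·t_k = (k*(k + 5)*(4*k - 3)/(31*k + 3))·t_k = k*(3 - 4*k)/((k + 3)*(k + 4)).
Check: Δs_k = (-31*k - 3)/(k**3 + 12*k**2 + 47*k + 60). ✓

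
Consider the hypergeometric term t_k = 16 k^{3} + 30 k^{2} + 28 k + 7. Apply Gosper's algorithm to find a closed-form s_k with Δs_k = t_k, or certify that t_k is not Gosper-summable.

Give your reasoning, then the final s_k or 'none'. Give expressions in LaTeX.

s_k = k \left(4 k^{3} + 2 k^{2} + 3 k - 2\right)

Ratio r(k) = (16*k**3 + 78*k**2 + 136*k + 81)/(16*k**3 + 30*k**2 + 28*k + 7).
So A=1 and B=1, with C=k**3 + 15*k**2/8 + 7*k/4 + 7/16.
Set up (1)·f(k+1) − (1)·f(k) − (k**3 + 15*k**2/8 + 7*k/4 + 7/16) = 0.
d = 4 from the (0,0,3) case.
Match coefficients ⇒ f(k) = k*(4*k**3 + 2*k**2 + 3*k - 2)/16.
Then R = B(k−1)f/C = k*(4*k**3 + 2*k**2 + 3*k - 2)/(16*k**3 + 30*k**2 + 28*k + 7), so s_k = R(k)·t_k = k*(4*k**3 + 2*k**2 + 3*k - 2).
Verify: 16*k**3 + 30*k**2 + 28*k + 7 matches t_k.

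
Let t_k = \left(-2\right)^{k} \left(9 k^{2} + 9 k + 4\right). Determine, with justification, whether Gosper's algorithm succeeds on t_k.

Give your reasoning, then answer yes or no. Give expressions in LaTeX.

Yes. s_k = \left(-2\right)^{k} k \left(1 - 3 k\right).

Ratio r(k) = 2*(-9*k**2 - 27*k - 22)/(9*k**2 + 9*k + 4).
Gosper form: A/B · C(k+1)/C(k) with A=-2, B=1, C=k**2 + k + 4/9.
Key eq: (-2)·f(k+1) = (1)·f(k) + (k**2 + k + 4/9).
deg f ≤ 2 (via 0,0,2).
Solving with deg f ≤ 2: f(k) = -k*(3*k - 1)/9.
So s_k = (B(k−1)f/C)·t_k = (-k*(3*k - 1)/(9*k**2 + 9*k + 4))·t_k = (-2)**k*k*(1 - 3*k).
Check: Δs_k = (-2)**k*(9*k**2 + 9*k + 4). ✓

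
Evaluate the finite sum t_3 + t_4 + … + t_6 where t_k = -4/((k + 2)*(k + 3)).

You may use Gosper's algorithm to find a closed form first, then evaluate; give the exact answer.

Σ = -16/45

Step 1: r(k) = (k + 2)/(k + 4).
A = k + 2, B = k + 4, C = 1.
Set up (k + 2)·f(k+1) − (k + 3)·f(k) − (1) = 0.
d = 1 from the (1,1,0) case.
Solve for f: f(k) = k/2 (degree 1 ≤ 1).
Certificate R = B(k−1)f/C = k*(k + 3)/2 gives s_k = -2*k/(k + 2).
Δs = -4/(k**2 + 5*k + 6), as required.
Evaluate s at k=7 and k=3: -14/9 and -6/5; difference -16/45.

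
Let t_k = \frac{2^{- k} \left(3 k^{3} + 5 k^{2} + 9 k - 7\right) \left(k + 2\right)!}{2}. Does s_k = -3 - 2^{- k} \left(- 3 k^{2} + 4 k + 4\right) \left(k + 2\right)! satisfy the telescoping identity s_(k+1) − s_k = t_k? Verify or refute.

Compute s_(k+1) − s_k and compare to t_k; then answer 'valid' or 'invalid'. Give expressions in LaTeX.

valid (s_(k+1) − s_k reduces to t_k)

s_(k+1) = -2**(-k - 1)*(4*k - 3*(k + 1)**2 + 8)*factorial(k + 3) - 3
s_(k+1) − s_k = (3*k**3 + 5*k**2 + 9*k - 7)*factorial(k + 2)/(2*2**k)
(s_(k+1) − s_k) − t_k = 0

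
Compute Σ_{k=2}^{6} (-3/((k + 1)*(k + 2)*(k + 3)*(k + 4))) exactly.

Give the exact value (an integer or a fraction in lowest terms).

Σ = -11/720

Ratio r(k) = (k + 1)/(k + 5).
Gosper form: A/B · C(k+1)/C(k) with A=k + 1, B=k + 5, C=1.
Solve (k + 1)·f(k+1) − (k + 4)·f(k) = 1.
deg f ≤ 3 (via 1,1,0).
Solving with deg f ≤ 3: f(k) = k*(k**2 + 6*k + 11)/18.
Then R = B(k−1)f/C = k*(k + 4)*(k**2 + 6*k + 11)/18, so s_k = R(k)·t_k = k*(-k**2 - 6*k - 11)/(6*(k + 1)*(k + 2)*(k + 3)).
s_(k+1) − s_k = -3/(k**4 + 10*k**3 + 35*k**2 + 50*k + 24) = t_k.
Sum = s_(7) − s_(2); s_(7) = -119/720, s_(2) = -3/20 ⇒ -11/720.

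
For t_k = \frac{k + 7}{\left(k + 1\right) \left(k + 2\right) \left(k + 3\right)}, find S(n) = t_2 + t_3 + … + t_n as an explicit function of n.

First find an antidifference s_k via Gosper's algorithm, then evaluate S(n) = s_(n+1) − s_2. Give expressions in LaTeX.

Ratio r(k) = (k + 1)*(k + 8)/((k + 4)*(k + 7)).
Gosper form: A/B · C(k+1)/C(k) with A=k + 1, B=k + 4, C=k + 7.
Key eq: (k + 1)·f(k+1) = (k + 3)·f(k) + (k + 7).
deg f ≤ 2 (via 1,1,1).
Match coefficients ⇒ f(k) = k*(2*k + 5).
Certificate R = B(k−1)f/C = k*(k + 3)*(2*k + 5)/(k + 7) gives s_k = k*(2*k + 5)/((k + 1)*(k + 2)).
s_(k+1) − s_k = (k + 7)/(k**3 + 6*k**2 + 11*k + 6) = t_k.
Evaluate: s_(n+1) = (2*n**2 + 9*n + 7)/(n**2 + 5*n + 6); subtract s_(2) = 3/2 ⇒ S(n) = (n**2 + 3*n - 4)/(2*(n**2 + 5*n + 6)).

S(n) = \frac{n^{2} + 3 n - 4}{2 \left(n^{2} + 5 n + 6\right)}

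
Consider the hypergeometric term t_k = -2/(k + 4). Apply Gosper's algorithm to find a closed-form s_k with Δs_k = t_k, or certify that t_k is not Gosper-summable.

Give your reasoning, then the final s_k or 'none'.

none — t_k is not Gosper-summable

The ratio is (k + 4)/(k + 5).
So A=k + 4 and B=k + 5, with C=1.
Set up (k + 4)·f(k+1) − (k + 4)·f(k) − (1) = 0.
deg f ≤ 0 (via 1,1,0).
Generic f = c0 gives residual -1; -1 = 0 cannot hold, so t_k is not Gosper-summable.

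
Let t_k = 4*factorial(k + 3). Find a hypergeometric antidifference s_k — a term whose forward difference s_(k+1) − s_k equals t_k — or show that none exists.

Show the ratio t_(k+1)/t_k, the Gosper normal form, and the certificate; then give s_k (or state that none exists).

Compute t_(k+1)/t_k: get k + 4.
Gosper form: A/B · C(k+1)/C(k) with A=k + 4, B=1, C=1.
f must satisfy (k + 4)·f(k+1) − (1)·f(k) = 1.
From deg A=1, deg B=0, deg C=0: d=-1.
d = -1 < 0 ⇒ no nonzero polynomial f; not summable.

none — t_k is not Gosper-summable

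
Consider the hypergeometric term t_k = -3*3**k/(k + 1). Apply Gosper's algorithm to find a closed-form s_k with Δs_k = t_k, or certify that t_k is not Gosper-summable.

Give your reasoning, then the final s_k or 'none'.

not Gosper-summable; s_k does not exist

r(k) = 3*(k + 1)/(k + 2) after simplifying.
A = 3*k + 3, B = k + 2, C = 1.
Set up (3*k + 3)·f(k+1) − (k + 1)·f(k) − (1) = 0.
From deg A=1, deg B=1, deg C=0: d=-1.
Bound -1 < 0, so the key equation has no polynomial solution.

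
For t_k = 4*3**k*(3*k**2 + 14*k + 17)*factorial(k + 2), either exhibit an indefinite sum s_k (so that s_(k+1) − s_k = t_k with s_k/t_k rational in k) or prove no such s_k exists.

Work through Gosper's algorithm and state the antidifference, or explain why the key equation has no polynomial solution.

s_k = 4*3**k*(k + 1)*factorial(k + 2)

t_(k+1)/t_k = 3*(3*k**3 + 29*k**2 + 94*k + 102)/(3*k**2 + 14*k + 17).
A = 3*k + 9, B = 1, C = k**2 + 14*k/3 + 17/3.
Key eq: (3*k + 9)·f(k+1) = (1)·f(k) + (k**2 + 14*k/3 + 17/3).
Bound: deg f ≤ 1.
Solve for f: f(k) = (k + 1)/3 (degree 1 ≤ 1).
Get s_k = R·t_k = 4*3**k*(k + 1)*factorial(k + 2) with R(k) = B(k−1)f(k)/C(k) = (k + 1)/(3*k**2 + 14*k + 17).
Δs = 4*3**k*(3*k**2 + 14*k + 17)*factorial(k + 2), as required.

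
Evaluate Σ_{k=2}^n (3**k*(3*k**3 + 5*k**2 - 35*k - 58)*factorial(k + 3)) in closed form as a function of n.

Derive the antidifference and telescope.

S(n) = 3*3**n*n**2*factorial(n + 4) - 6*3**n*n*factorial(n + 4) - 15*3**n*factorial(n + 4) + 6480

Ratio r(k) = 3*(3*k**4 + 26*k**3 + 40*k**2 - 149*k - 340)/(3*k**3 + 5*k**2 - 35*k - 58).
Normal form (A,B,C) = (3*k + 12, 1, k**3 + 5*k**2/3 - 35*k/3 - 58/3).
Solve (3*k + 12)·f(k+1) − (1)·f(k) = k**3 + 5*k**2/3 - 35*k/3 - 58/3.
deg f ≤ 2 (via 1,0,3).
Coefficient equations give f(k) = (k**2 - 4*k - 2)/3.
Get s_k = R·t_k = 3**k*(k**2 - 4*k - 2)*factorial(k + 3) with R(k) = B(k−1)f(k)/C(k) = (k**2 - 4*k - 2)/(3*k**3 + 5*k**2 - 35*k - 58).
Verify: 3**k*(3*k**3 + 5*k**2 - 35*k - 58)*factorial(k + 3) matches t_k.
Evaluate: s_(n+1) = 3**(n + 1)*(n**2 - 2*n - 5)*factorial(n + 4); subtract s_(2) = -6480 ⇒ S(n) = 3*3**n*n**2*factorial(n + 4) - 6*3**n*n*factorial(n + 4) - 15*3**n*factorial(n + 4) + 6480.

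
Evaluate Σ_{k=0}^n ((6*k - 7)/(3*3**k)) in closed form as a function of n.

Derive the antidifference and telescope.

S(n) = -2 - n/3**n - 1/(3*3**n)

Ratio r(k) = (6*k - 1)/(3*(6*k - 7)).
Normal form (A,B,C) = (1/3, 1, k - 7/6).
Key eq: (1/3)·f(k+1) = (1)·f(k) + (k - 7/6).
Bound: deg f ≤ 1.
A polynomial solution: f(k) = -(3*k - 2)/2.
Then R = B(k−1)f/C = -3*(3*k - 2)/(6*k - 7), so s_k = R(k)·t_k = (2 - 3*k)/3**k.
Δs = (6*k - 7)/(3*3**k), as required.
s_(n+1) = 3**(-n - 1)*(-3*n - 1) and s_(0) = 2, so S(n) = -2 - n/3**n - 1/(3*3**n).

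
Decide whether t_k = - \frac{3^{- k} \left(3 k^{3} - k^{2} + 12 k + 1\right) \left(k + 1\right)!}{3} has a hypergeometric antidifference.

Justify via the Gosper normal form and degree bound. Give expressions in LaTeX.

Yes. s_k = 3^{- k} \left(- 3 k^{2} + 4 k + 3\right) \left(k + 1\right)!.

The ratio is (k + 2)*(12*k + 3*(k + 1)**3 - (k + 1)**2 + 13)/(3*(3*k**3 - k**2 + 12*k + 1)).
So A=k/3 + 2/3 and B=1, with C=k**3 - k**2/3 + 4*k + 1/3.
Solve (k/3 + 2/3)·f(k+1) − (1)·f(k) = k**3 - k**2/3 + 4*k + 1/3.
From deg A=1, deg B=0, deg C=3: d=2.
Coefficient equations give f(k) = 3*k**2 - 4*k - 3.
Get s_k = R·t_k = (-3*k**2 + 4*k + 3)*factorial(k + 1)/3**k with R(k) = B(k−1)f(k)/C(k) = 3*(3*k**2 - 4*k - 3)/(3*k**3 - k**2 + 12*k + 1).
Verify: -(3*k**3 - k**2 + 12*k + 1)*factorial(k + 1)/(3*3**k) matches t_k.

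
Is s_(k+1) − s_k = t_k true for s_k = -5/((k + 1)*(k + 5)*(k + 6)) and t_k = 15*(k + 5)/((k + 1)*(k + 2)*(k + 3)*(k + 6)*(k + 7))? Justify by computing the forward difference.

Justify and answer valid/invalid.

Invalid: residual 60*(-k - 4)/(k**6 + 24*k**5 + 226*k**4 + 1056*k**3 + 2545*k**2 + 2952*k + 1260) ≠ 0.

s_(k+1) = -5/((k + 2)*(k + 6)*(k + 7))
s_(k+1) − s_k = 15*(k + 3)/(k**5 + 21*k**4 + 163*k**3 + 567*k**2 + 844*k + 420)
(s_(k+1) − s_k) − t_k = 60*(-k - 4)/(k**6 + 24*k**5 + 226*k**4 + 1056*k**3 + 2545*k**2 + 2952*k + 1260)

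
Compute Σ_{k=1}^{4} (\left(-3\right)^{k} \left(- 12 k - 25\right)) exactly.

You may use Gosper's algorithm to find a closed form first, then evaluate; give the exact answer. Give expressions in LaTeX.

Σ = -4596

Ratio r(k) = 3*(-12*k - 37)/(12*k + 25).
A = -3, B = 1, C = k + 25/12.
Key eq: (-3)·f(k+1) = (1)·f(k) + (k + 25/12).
d = 1 from the (0,0,1) case.
A polynomial solution: f(k) = -(3*k + 4)/12.
Certificate R = B(k−1)f/C = -(3*k + 4)/(12*k + 25) gives s_k = (-3)**k*(3*k + 4).
Δs = (-3)**k*(-12*k - 25), as required.
Telescoping: Σ = s_(5) − s_(1) = -4617 − (-21) = -4596.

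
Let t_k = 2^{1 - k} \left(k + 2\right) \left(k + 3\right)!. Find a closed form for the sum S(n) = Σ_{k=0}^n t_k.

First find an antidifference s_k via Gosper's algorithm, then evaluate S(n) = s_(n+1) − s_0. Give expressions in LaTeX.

S(n) = -24 + 2 \cdot 2^{- n} \left(n + 4\right)!

Step 1: r(k) = (k + 3)*(k + 4)/(2*(k + 2)).
Factor: A=k/2 + 2; B=1; C=k + 2.
Key eq: (k/2 + 2)·f(k+1) = (1)·f(k) + (k + 2).
d = 0 from the (1,0,1) case.
Solving with deg f ≤ 0: f(k) = 2.
Then R = B(k−1)f/C = 2/(k + 2), so s_k = R(k)·t_k = 2**(2 - k)*factorial(k + 3).
Check: Δs_k = 2**(1 - k)*(k + 2)*factorial(k + 3). ✓
Σ_(k=0)^n t_k = s_(n+1) − s_(0) = (2**(1 - n)*factorial(n + 4)) − (24), i.e. -24 + 2*factorial(n + 4)/2**n.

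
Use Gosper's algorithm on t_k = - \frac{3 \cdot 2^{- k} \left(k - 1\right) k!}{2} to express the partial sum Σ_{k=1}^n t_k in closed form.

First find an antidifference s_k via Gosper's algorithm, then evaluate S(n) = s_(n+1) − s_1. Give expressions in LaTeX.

r(k) = k*(k + 1)/(2*(k - 1)) after simplifying.
Gosper form: A/B · C(k+1)/C(k) with A=k/2 + 1/2, B=1, C=k - 1.
Need (k/2 + 1/2)·f(k+1) − (1)·f(k) = k - 1.
d = 0 from the (1,0,1) case.
A polynomial solution: f(k) = 2.
Certificate R = B(k−1)f/C = 2/(k - 1) gives s_k = -3*factorial(k)/2**k.
Check: Δs_k = -3*(k - 1)*factorial(k)/(2*2**k). ✓
s_(n+1) = -3*2**(-n - 1)*factorial(n + 1) and s_(1) = -3/2, so S(n) = 2**(-n - 1)*(3*2**n - 3*n*factorial(n) - 3*factorial(n)).

S(n) = 2^{- n - 1} \left(3 \cdot 2^{n} - 3 n n! - 3 n!\right)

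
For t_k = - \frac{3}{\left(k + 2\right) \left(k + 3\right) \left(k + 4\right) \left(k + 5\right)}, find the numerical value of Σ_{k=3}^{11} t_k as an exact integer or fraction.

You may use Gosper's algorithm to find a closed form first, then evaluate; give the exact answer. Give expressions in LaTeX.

Σ = -1/224

Ratio r(k) = (k + 2)/(k + 6).
Normal form (A,B,C) = (k + 2, k + 6, 1).
f must satisfy (k + 2)·f(k+1) − (k + 5)·f(k) = 1.
Degrees (1,1,0) ⇒ d ≤ 3.
Solving with deg f ≤ 3: f(k) = k*(k**2 + 9*k + 26)/72.
R(k) = B(k−1)·f(k)/C(k) = k*(k + 5)*(k**2 + 9*k + 26)/72; s_k = R·t_k = k*(-k**2 - 9*k - 26)/(24*(k + 2)*(k + 3)*(k + 4)).
Check: Δs_k = -3/(k**4 + 14*k**3 + 71*k**2 + 154*k + 120). ✓
Telescoping: Σ = s_(12) − s_(3) = -139/3360 − (-31/840) = -1/224.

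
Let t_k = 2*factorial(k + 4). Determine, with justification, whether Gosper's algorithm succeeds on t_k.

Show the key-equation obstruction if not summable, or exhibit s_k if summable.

The ratio is k + 5.
Gosper form: A/B · C(k+1)/C(k) with A=k + 5, B=1, C=1.
Solve (k + 5)·f(k+1) − (1)·f(k) = 1.
Bound: deg f ≤ -1.
Bound -1 < 0, so the key equation has no polynomial solution.

No — key equation has no polynomial f.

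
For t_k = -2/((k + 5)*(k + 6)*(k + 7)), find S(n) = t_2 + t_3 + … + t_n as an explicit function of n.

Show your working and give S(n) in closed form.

t_(k+1)/t_k = (k + 5)/(k + 8).
A = k + 5, B = k + 8, C = 1.
f must satisfy (k + 5)·f(k+1) − (k + 7)·f(k) = 1.
d = 2 from the (1,1,0) case.
Solve for f: f(k) = k*(k + 11)/60 (degree 2 ≤ 2).
Then R = B(k−1)f/C = k*(k + 7)*(k + 11)/60, so s_k = R(k)·t_k = k*(-k - 11)/(30*(k + 5)*(k + 6)).
s_(k+1) − s_k = -2/(k**3 + 18*k**2 + 107*k + 210) = t_k.
Telescope: S(n) = s_(n+1) − s_(2) = (-n**2 - 13*n - 12)/(30*(n**2 + 13*n + 42)) − (-13/840) = (-n**2 - 13*n + 14)/(56*(n**2 + 13*n + 42)).

S(n) = (-n**2 - 13*n + 14)/(56*(n**2 + 13*n + 42))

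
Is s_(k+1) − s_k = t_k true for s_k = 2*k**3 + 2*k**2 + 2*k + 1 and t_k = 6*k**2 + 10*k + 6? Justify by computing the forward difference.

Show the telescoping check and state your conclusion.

valid; difference matches t_k

s_(k+1) = 2*k**3 + 8*k**2 + 12*k + 7
s_(k+1) − s_k = 6*k**2 + 10*k + 6
(s_(k+1) − s_k) − t_k = 0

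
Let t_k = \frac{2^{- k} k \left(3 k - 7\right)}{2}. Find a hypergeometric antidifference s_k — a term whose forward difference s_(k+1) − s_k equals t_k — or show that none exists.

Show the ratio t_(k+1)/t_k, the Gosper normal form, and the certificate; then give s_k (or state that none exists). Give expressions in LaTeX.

The ratio is (k + 1)*(3*k - 4)/(2*k*(3*k - 7)).
So A=1/2 and B=1, with C=k**2 - 7*k/3.
f must satisfy (1/2)·f(k+1) − (1)·f(k) = k**2 - 7*k/3.
Degrees (0,0,2) ⇒ d ≤ 2.
Solving with deg f ≤ 2: f(k) = -2*(3*k**2 - k + 2)/3.
R(k) = B(k−1)·f(k)/C(k) = -2*(3*k**2 - k + 2)/(k*(3*k - 7)); s_k = R·t_k = (-3*k**2 + k - 2)/2**k.
Check: Δs_k = k*(3*k - 7)/(2*2**k). ✓

s_k = 2^{- k} \left(- 3 k^{2} + k - 2\right)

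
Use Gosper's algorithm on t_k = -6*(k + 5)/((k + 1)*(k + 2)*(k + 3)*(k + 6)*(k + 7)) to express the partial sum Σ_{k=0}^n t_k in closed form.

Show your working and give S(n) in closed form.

S(n) = (-n**3 - 12*n**2 - 41*n - 30)/(6*(n**3 + 12*n**2 + 41*n + 42))

Compute t_(k+1)/t_k: get (k + 1)*(k + 6)**2/((k + 4)*(k + 5)*(k + 8)).
Factor: A=k + 1; B=k + 8; C=k**3 + 14*k**2 + 65*k + 100.
Set up (k + 1)·f(k+1) − (k + 7)·f(k) − (k**3 + 14*k**2 + 65*k + 100) = 0.
Bound: deg f ≤ 6.
Coefficient equations give f(k) = k*(k + 3)*(k + 4)**2*(k + 5)**2/36.
Certificate R = B(k−1)f/C = k*(k + 3)*(k + 4)*(k + 7)/36 gives s_k = k*(-k**2 - 9*k - 20)/(6*(k**3 + 9*k**2 + 20*k + 12)).
Check: Δs_k = 6*(-k - 5)/(k**5 + 19*k**4 + 131*k**3 + 401*k**2 + 540*k + 252). ✓
Σ_(k=0)^n t_k = s_(n+1) − s_(0) = ((-n**3 - 12*n**2 - 41*n - 30)/(6*(n**3 + 12*n**2 + 41*n + 42))) − (0), i.e. (-n**3 - 12*n**2 - 41*n - 30)/(6*(n**3 + 12*n**2 + 41*n + 42)).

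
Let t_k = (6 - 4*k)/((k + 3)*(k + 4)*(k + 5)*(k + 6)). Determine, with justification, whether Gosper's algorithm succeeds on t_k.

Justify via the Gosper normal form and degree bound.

r(k) = (k + 3)*(2*k - 1)/((k + 7)*(2*k - 3)) after simplifying.
Gosper form: A/B · C(k+1)/C(k) with A=k + 3, B=k + 7, C=k - 3/2.
f must satisfy (k + 3)·f(k+1) − (k + 6)·f(k) = k - 3/2.
From deg A=1, deg B=1, deg C=1: d=3.
A polynomial solution: f(k) = -k/2.
So s_k = (B(k−1)f/C)·t_k = (-k*(k + 6)/(2*k - 3))·t_k = 2*k/((k + 3)*(k + 4)*(k + 5)).
Check: Δs_k = 2*(3 - 2*k)/(k**4 + 18*k**3 + 119*k**2 + 342*k + 360). ✓

Yes. s_k = 2*k/((k + 3)*(k + 4)*(k + 5)).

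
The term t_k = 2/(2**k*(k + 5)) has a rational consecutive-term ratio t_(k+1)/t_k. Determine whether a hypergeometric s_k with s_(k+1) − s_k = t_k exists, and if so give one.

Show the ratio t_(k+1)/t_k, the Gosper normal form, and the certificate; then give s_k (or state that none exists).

not Gosper-summable; s_k does not exist

r(k) = (k + 5)/(2*(k + 6)) after simplifying.
Take A(k)=k/2 + 5/2, B(k)=k + 6, C(k)=1.
Set up (k/2 + 5/2)·f(k+1) − (k + 5)·f(k) − (1) = 0.
deg f ≤ -1 (via 1,1,0).
Negative degree bound (-1): no f exists, t_k not Gosper-summable.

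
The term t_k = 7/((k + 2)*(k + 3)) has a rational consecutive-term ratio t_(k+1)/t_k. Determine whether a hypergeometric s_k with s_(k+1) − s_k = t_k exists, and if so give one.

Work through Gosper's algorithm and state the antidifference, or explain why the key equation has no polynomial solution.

s_k = 7*k/(2*(k + 2))

t_(k+1)/t_k = (k + 2)/(k + 4).
Gosper form: A/B · C(k+1)/C(k) with A=k + 2, B=k + 4, C=1.
Need (k + 2)·f(k+1) − (k + 3)·f(k) = 1.
deg f ≤ 1 (via 1,1,0).
Solve for f: f(k) = k/2 (degree 1 ≤ 1).
R(k) = B(k−1)·f(k)/C(k) = k*(k + 3)/2; s_k = R·t_k = 7*k/(2*(k + 2)).
Check: Δs_k = 7/(k**2 + 5*k + 6). ✓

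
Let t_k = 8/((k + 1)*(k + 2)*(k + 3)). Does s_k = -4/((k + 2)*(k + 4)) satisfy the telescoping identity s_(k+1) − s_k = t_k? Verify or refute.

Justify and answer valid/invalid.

s_(k+1) = -4/((k + 3)*(k + 5))
s_(k+1) − s_k = 4*(2*k + 7)/(k**4 + 14*k**3 + 71*k**2 + 154*k + 120)
(s_(k+1) − s_k) − t_k = 12*(-3*k - 11)/(k**5 + 15*k**4 + 85*k**3 + 225*k**2 + 274*k + 120)

Invalid: residual 12*(-3*k - 11)/(k**5 + 15*k**4 + 85*k**3 + 225*k**2 + 274*k + 120) ≠ 0.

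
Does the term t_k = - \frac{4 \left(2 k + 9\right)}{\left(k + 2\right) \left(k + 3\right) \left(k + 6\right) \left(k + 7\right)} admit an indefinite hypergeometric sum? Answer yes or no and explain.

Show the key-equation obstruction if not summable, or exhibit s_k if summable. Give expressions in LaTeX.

The ratio is (k + 2)*(k + 6)*(2*k + 11)/((k + 4)*(k + 8)*(2*k + 9)).
Gosper form: A/B · C(k+1)/C(k) with A=k + 2, B=k + 8, C=k**3 + 27*k**2/2 + 121*k/2 + 90.
Set up (k + 2)·f(k+1) − (k + 7)·f(k) − (k**3 + 27*k**2/2 + 121*k/2 + 90) = 0.
deg f ≤ 5 (via 1,1,3).
Solve for f: f(k) = k*(k + 3)*(k + 4)*(k + 5)*(k + 8)/24 (degree 5 ≤ 5).
R(k) = B(k−1)·f(k)/C(k) = k*(k + 3)*(k + 7)*(k + 8)/(12*(2*k + 9)); s_k = R·t_k = k*(-k - 8)/(3*(k**2 + 8*k + 12)).
Δs = 4*(-2*k - 9)/(k**4 + 18*k**3 + 113*k**2 + 288*k + 252), as required.

Yes. s_k = \frac{k \left(- k - 8\right)}{3 \left(k^{2} + 8 k + 12\right)}.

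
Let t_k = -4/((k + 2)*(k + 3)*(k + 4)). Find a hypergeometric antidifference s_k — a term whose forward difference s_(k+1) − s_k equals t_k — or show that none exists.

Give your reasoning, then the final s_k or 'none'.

The ratio is (k + 2)/(k + 5).
A = k + 2, B = k + 5, C = 1.
Key eq: (k + 2)·f(k+1) = (k + 4)·f(k) + (1).
deg f ≤ 2 (via 1,1,0).
Coefficient equations give f(k) = k*(k + 5)/12.
Certificate R = B(k−1)f/C = k*(k + 4)*(k + 5)/12 gives s_k = k*(-k - 5)/(3*(k + 2)*(k + 3)).
s_(k+1) − s_k = -4/(k**3 + 9*k**2 + 26*k + 24) = t_k.

s_k = k*(-k - 5)/(3*(k + 2)*(k + 3))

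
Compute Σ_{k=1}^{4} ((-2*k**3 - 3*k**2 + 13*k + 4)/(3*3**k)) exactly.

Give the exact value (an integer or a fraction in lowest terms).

Ratio r(k) = (2*k**3 + 9*k**2 - k - 12)/(3*(2*k**3 + 3*k**2 - 13*k - 4)).
Gosper form: A/B · C(k+1)/C(k) with A=1/3, B=1, C=k**3 + 3*k**2/2 - 13*k/2 - 2.
Solve (1/3)·f(k+1) − (1)·f(k) = k**3 + 3*k**2/2 - 13*k/2 - 2.
Degrees (0,0,3) ⇒ d ≤ 3.
Solve for f: f(k) = -3*(k**3 + 3*k**2 - 2*k - 1)/2 (degree 3 ≤ 3).
Then R = B(k−1)f/C = -3*(k**3 + 3*k**2 - 2*k - 1)/(2*k**3 + 3*k**2 - 13*k - 4), so s_k = R(k)·t_k = (k**3 + 3*k**2 - 2*k - 1)/3**k.
Verify: (-2*k**3 - 3*k**2 + 13*k + 4)/(3*3**k) matches t_k.
Sum = s_(5) − s_(1); s_(5) = 7/9, s_(1) = 1/3 ⇒ 4/9.

Σ = 4/9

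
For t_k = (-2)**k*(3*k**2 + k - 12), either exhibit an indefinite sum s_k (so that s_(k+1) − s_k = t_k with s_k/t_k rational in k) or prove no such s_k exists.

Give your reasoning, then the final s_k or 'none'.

Step 1: r(k) = 2*(-3*k**2 - 7*k + 8)/(3*k**2 + k - 12).
Gosper form: A/B · C(k+1)/C(k) with A=-2, B=1, C=k**2 + k/3 - 4.
Key eq: (-2)·f(k+1) = (1)·f(k) + (k**2 + k/3 - 4).
deg f ≤ 2 (via 0,0,2).
A polynomial solution: f(k) = -(k**2 - k - 4)/3.
Then R = B(k−1)f/C = -(k**2 - k - 4)/(3*k**2 + k - 12), so s_k = R(k)·t_k = (-2)**k*(-k**2 + k + 4).
Δs = (-2)**k*(3*k**2 + k - 12), as required.

s_k = (-2)**k*(-k**2 + k + 4)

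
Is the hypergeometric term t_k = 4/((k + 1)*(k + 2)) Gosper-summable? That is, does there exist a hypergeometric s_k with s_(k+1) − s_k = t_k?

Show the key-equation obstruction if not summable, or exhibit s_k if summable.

Step 1: r(k) = (k + 1)/(k + 3).
Gosper form: A/B · C(k+1)/C(k) with A=k + 1, B=k + 3, C=1.
Key eq: (k + 1)·f(k+1) = (k + 2)·f(k) + (1).
deg f ≤ 1 (via 1,1,0).
Coefficient equations give f(k) = k.
Get s_k = R·t_k = 4*k/(k + 1) with R(k) = B(k−1)f(k)/C(k) = k*(k + 2).
Δs = 4/(k**2 + 3*k + 2), as required.

Yes. s_k = 4*k/(k + 1).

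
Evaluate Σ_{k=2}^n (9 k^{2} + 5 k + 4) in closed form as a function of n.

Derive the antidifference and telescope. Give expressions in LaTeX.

The ratio is (9*k**2 + 23*k + 18)/(9*k**2 + 5*k + 4).
So A=1 and B=1, with C=k**2 + 5*k/9 + 4/9.
Set up (1)·f(k+1) − (1)·f(k) − (k**2 + 5*k/9 + 4/9) = 0.
From deg A=0, deg B=0, deg C=2: d=3.
Match coefficients ⇒ f(k) = k*(3*k**2 - 2*k + 3)/9.
R(k) = B(k−1)·f(k)/C(k) = k*(3*k**2 - 2*k + 3)/(9*k**2 + 5*k + 4); s_k = R·t_k = k*(3*k**2 - 2*k + 3).
s_(k+1) − s_k = 9*k**2 + 5*k + 4 = t_k.
s_(n+1) = 3*n**3 + 7*n**2 + 8*n + 4 and s_(2) = 22, so S(n) = 3*n**3 + 7*n**2 + 8*n - 18.

S(n) = 3 n^{3} + 7 n^{2} + 8 n - 18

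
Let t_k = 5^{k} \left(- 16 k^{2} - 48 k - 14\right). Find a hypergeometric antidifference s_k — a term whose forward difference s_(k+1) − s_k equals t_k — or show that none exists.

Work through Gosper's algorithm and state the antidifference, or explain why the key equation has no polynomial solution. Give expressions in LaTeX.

The ratio is 5*(8*k**2 + 40*k + 39)/(8*k**2 + 24*k + 7).
So A=5 and B=1, with C=k**2 + 3*k + 7/8.
Set up (5)·f(k+1) − (1)·f(k) − (k**2 + 3*k + 7/8) = 0.
From deg A=0, deg B=0, deg C=2: d=2.
A polynomial solution: f(k) = (2*k**2 + k - 2)/8.
Get s_k = R·t_k = 2*5**k*(-2*k**2 - k + 2) with R(k) = B(k−1)f(k)/C(k) = (2*k**2 + k - 2)/(8*k**2 + 24*k + 7).
Δs = 5**k*(-16*k**2 - 48*k - 14), as required.

s_k = 2 \cdot 5^{k} \left(- 2 k^{2} - k + 2\right)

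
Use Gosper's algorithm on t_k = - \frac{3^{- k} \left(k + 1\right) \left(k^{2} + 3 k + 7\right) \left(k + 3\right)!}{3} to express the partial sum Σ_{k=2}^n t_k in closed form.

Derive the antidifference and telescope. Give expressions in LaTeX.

S(n) = \frac{200}{3} - \frac{3^{- n} n^{2} \left(n + 4\right)!}{3} - 3^{- n} n \left(n + 4\right)! - \frac{3^{- n} \left(n + 4\right)!}{3}

Compute t_(k+1)/t_k: get (k + 2)*(k + 4)*(3*k + (k + 1)**2 + 10)/(3*(k + 1)*(k**2 + 3*k + 7)).
Gosper form: A/B · C(k+1)/C(k) with A=k/3 + 4/3, B=1, C=k**3 + 4*k**2 + 10*k + 7.
Set up (k/3 + 4/3)·f(k+1) − (1)·f(k) − (k**3 + 4*k**2 + 10*k + 7) = 0.
deg f ≤ 2 (via 1,0,3).
A polynomial solution: f(k) = 3*(k**2 + k - 1).
Certificate R = B(k−1)f/C = 3*(k**2 + k - 1)/((k + 1)*(k**2 + 3*k + 7)) gives s_k = -(k**2 + k - 1)*factorial(k + 3)/3**k.
Verify: -(k + 1)*(k**2 + 3*k + 7)*factorial(k + 3)/(3*3**k) matches t_k.
Σ_(k=2)^n t_k = s_(n+1) − s_(2) = (-3**(-n - 1)*(n**2 + 3*n + 1)*factorial(n + 4)) − (-200/3), i.e. 200/3 - n**2*factorial(n + 4)/(3*3**n) - n*factorial(n + 4)/3**n - factorial(n + 4)/(3*3**n).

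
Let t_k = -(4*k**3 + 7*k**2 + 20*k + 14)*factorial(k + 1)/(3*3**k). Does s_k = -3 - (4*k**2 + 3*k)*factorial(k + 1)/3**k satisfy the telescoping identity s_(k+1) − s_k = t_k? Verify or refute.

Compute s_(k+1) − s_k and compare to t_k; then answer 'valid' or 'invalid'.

s_(k+1) = -3**(-k - 1)*(3*k + 4*(k + 1)**2 + 3)*factorial(k + 2) - 3
s_(k+1) − s_k = -(4*k**3 + 7*k**2 + 20*k + 14)*factorial(k + 1)/(3*3**k)
(s_(k+1) − s_k) − t_k = 0

Valid: the claim telescopes to t_k.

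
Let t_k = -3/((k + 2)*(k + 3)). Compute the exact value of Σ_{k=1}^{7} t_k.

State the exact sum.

r(k) = (k + 2)/(k + 4) after simplifying.
Take A(k)=k + 2, B(k)=k + 4, C(k)=1.
Key eq: (k + 2)·f(k+1) = (k + 3)·f(k) + (1).
d = 1 from the (1,1,0) case.
Match coefficients ⇒ f(k) = k/2.
R(k) = B(k−1)·f(k)/C(k) = k*(k + 3)/2; s_k = R·t_k = -3*k/(2*k + 4).
Δs = -3/(k**2 + 5*k + 6), as required.
Σ_(k=1)^(7) t_k = s_(8) − s_(1) = -6/5 − (-1/2) = -7/10.

Σ = -7/10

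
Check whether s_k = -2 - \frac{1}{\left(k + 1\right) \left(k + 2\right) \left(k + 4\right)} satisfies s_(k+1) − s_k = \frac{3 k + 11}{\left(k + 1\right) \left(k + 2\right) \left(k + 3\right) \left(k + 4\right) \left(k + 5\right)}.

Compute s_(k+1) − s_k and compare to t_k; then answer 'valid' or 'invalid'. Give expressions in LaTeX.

s_(k+1) = -2 - 1/((k + 2)*(k + 3)*(k + 5))
s_(k+1) − s_k = (3*k + 11)/(k**5 + 15*k**4 + 85*k**3 + 225*k**2 + 274*k + 120)
(s_(k+1) − s_k) − t_k = 0

Valid — Δs_k = t_k.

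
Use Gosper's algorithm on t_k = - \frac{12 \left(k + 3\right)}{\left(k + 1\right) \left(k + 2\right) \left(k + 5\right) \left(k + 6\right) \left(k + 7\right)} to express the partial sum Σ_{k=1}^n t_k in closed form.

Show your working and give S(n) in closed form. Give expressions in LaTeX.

S(n) = \frac{n \left(- n^{2} - 15 n - 68\right)}{21 \left(n^{3} + 15 n^{2} + 68 n + 84\right)}

Ratio r(k) = (k + 1)*(k + 4)*(k + 5)/((k + 3)**2*(k + 8)).
Gosper form: A/B · C(k+1)/C(k) with A=k + 1, B=k + 8, C=k**3 + 10*k**2 + 33*k + 36.
Solve (k + 1)·f(k+1) − (k + 7)·f(k) = k**3 + 10*k**2 + 33*k + 36.
From deg A=1, deg B=1, deg C=3: d=6.
A polynomial solution: f(k) = k*(k + 2)*(k + 3)*(k + 4)*(k**2 + 12*k + 41)/90.
So s_k = (B(k−1)f/C)·t_k = (k*(k + 2)*(k + 7)*(k**2 + 12*k + 41)/(90*(k + 3)))·t_k = 2*k*(-k**2 - 12*k - 41)/(15*(k**3 + 12*k**2 + 41*k + 30)).
Δs = 12*(-k - 3)/(k**5 + 21*k**4 + 163*k**3 + 567*k**2 + 844*k + 420), as required.
Telescope: S(n) = s_(n+1) − s_(1) = 2*(-n**3 - 15*n**2 - 68*n - 54)/(15*(n**3 + 15*n**2 + 68*n + 84)) − (-3/35) = n*(-n**2 - 15*n - 68)/(21*(n**3 + 15*n**2 + 68*n + 84)).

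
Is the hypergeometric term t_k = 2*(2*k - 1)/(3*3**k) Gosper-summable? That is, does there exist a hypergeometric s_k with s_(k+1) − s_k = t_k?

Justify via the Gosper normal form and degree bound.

Yes. s_k = -2*k/3**k.

The ratio is (2*k + 1)/(3*(2*k - 1)).
A = 1/3, B = 1, C = k - 1/2.
Need (1/3)·f(k+1) − (1)·f(k) = k - 1/2.
Bound: deg f ≤ 1.
Match coefficients ⇒ f(k) = -3*k/2.
Then R = B(k−1)f/C = -3*k/(2*k - 1), so s_k = R(k)·t_k = -2*k/3**k.
Check: Δs_k = 2*(2*k - 1)/(3*3**k). ✓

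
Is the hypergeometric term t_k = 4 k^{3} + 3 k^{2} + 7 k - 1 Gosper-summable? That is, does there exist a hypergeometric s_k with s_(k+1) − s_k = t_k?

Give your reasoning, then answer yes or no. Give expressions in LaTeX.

Step 1: r(k) = (4*k**3 + 15*k**2 + 25*k + 13)/(4*k**3 + 3*k**2 + 7*k - 1).
Normal form (A,B,C) = (1, 1, k**3 + 3*k**2/4 + 7*k/4 - 1/4).
Need (1)·f(k+1) − (1)·f(k) = k**3 + 3*k**2/4 + 7*k/4 - 1/4.
From deg A=0, deg B=0, deg C=3: d=4.
A polynomial solution: f(k) = k*(k**3 - k**2 + 3*k - 4)/4.
Then R = B(k−1)f/C = k*(k**3 - k**2 + 3*k - 4)/(4*k**3 + 3*k**2 + 7*k - 1), so s_k = R(k)·t_k = k*(k**3 - k**2 + 3*k - 4).
Δs = 4*k**3 + 3*k**2 + 7*k - 1, as required.

Yes. s_k = k \left(k^{3} - k^{2} + 3 k - 4\right).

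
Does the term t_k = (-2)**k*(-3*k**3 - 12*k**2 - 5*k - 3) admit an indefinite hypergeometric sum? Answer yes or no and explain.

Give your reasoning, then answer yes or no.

The ratio is 2*(-3*k**3 - 21*k**2 - 38*k - 23)/(3*k**3 + 12*k**2 + 5*k + 3).
Take A(k)=-2, B(k)=1, C(k)=k**3 + 4*k**2 + 5*k/3 + 1.
Key eq: (-2)·f(k+1) = (1)·f(k) + (k**3 + 4*k**2 + 5*k/3 + 1).
Degrees (0,0,3) ⇒ d ≤ 3.
A polynomial solution: f(k) = -(k**3 + 2*k**2 - 3*k + 1)/3.
Certificate R = B(k−1)f/C = -(k**3 + 2*k**2 - 3*k + 1)/(3*k**3 + 12*k**2 + 5*k + 3) gives s_k = (-2)**k*(k**3 + 2*k**2 - 3*k + 1).
Δs = (-2)**k*(-3*k**3 - 12*k**2 - 5*k - 3), as required.

Yes. s_k = (-2)**k*(k**3 + 2*k**2 - 3*k + 1).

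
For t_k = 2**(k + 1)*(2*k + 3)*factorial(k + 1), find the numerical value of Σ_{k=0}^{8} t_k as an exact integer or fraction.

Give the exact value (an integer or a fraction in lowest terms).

Compute t_(k+1)/t_k: get 2*(k + 2)*(2*k + 5)/(2*k + 3).
Gosper form: A/B · C(k+1)/C(k) with A=2*k + 4, B=1, C=k + 3/2.
Need (2*k + 4)·f(k+1) − (1)·f(k) = k + 3/2.
deg f ≤ 0 (via 1,0,1).
Solve for f: f(k) = 1/2 (degree 0 ≤ 0).
Certificate R = B(k−1)f/C = 1/(2*k + 3) gives s_k = 2**(k + 1)*factorial(k + 1).
Check: Δs_k = 2**(k + 1)*(2*k + 3)*factorial(k + 1). ✓
Telescoping: Σ = s_(9) − s_(0) = 3715891200 − (2) = 3715891198.

Σ = 3715891198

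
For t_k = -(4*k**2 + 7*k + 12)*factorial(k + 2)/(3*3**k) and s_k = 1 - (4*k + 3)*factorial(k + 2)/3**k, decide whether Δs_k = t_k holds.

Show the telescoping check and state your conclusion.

valid (s_(k+1) − s_k reduces to t_k)

s_(k+1) = -3**(-k - 1)*(4*k + 7)*factorial(k + 3) + 1
s_(k+1) − s_k = -(4*k**2 + 7*k + 12)*factorial(k + 2)/(3*3**k)
(s_(k+1) − s_k) − t_k = 0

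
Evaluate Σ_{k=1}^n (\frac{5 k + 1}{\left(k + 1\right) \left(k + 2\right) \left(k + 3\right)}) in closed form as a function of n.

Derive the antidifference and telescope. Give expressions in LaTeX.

Compute t_(k+1)/t_k: get (k + 1)*(5*k + 6)/((k + 4)*(5*k + 1)).
Normal form (A,B,C) = (k + 1, k + 4, k + 1/5).
f must satisfy (k + 1)·f(k+1) − (k + 3)·f(k) = k + 1/5.
deg f ≤ 2 (via 1,1,1).
Match coefficients ⇒ f(k) = k*(3*k - 1)/10.
Certificate R = B(k−1)f/C = k*(k + 3)*(3*k - 1)/(2*(5*k + 1)) gives s_k = k*(3*k - 1)/(2*(k + 1)*(k + 2)).
Δs = (5*k + 1)/(k**3 + 6*k**2 + 11*k + 6), as required.
Telescope: S(n) = s_(n+1) − s_(1) = (3*n**2 + 5*n + 2)/(2*(n**2 + 5*n + 6)) − (1/6) = n*(4*n + 5)/(3*(n**2 + 5*n + 6)).

S(n) = \frac{n \left(4 n + 5\right)}{3 \left(n^{2} + 5 n + 6\right)}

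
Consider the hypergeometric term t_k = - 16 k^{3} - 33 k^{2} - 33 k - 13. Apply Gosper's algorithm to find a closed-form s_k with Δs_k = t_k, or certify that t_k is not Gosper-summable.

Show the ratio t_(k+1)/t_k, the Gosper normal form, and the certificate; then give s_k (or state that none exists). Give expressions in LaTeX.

s_k = k \left(- 4 k^{3} - 3 k^{2} - 4 k - 2\right)

Step 1: r(k) = (16*k**3 + 81*k**2 + 147*k + 95)/(16*k**3 + 33*k**2 + 33*k + 13).
Factor: A=1; B=1; C=k**3 + 33*k**2/16 + 33*k/16 + 13/16.
Set up (1)·f(k+1) − (1)·f(k) − (k**3 + 33*k**2/16 + 33*k/16 + 13/16) = 0.
From deg A=0, deg B=0, deg C=3: d=4.
A polynomial solution: f(k) = k*(4*k**3 + 3*k**2 + 4*k + 2)/16.
So s_k = (B(k−1)f/C)·t_k = (k*(4*k**3 + 3*k**2 + 4*k + 2)/(16*k**3 + 33*k**2 + 33*k + 13))·t_k = k*(-4*k**3 - 3*k**2 - 4*k - 2).
Δs = -16*k**3 - 33*k**2 - 33*k - 13, as required.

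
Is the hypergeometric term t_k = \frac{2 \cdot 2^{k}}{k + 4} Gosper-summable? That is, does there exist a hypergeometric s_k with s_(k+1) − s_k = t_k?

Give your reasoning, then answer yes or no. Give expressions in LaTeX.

Compute t_(k+1)/t_k: get 2*(k + 4)/(k + 5).
A = 2*k + 8, B = k + 5, C = 1.
Solve (2*k + 8)·f(k+1) − (k + 4)·f(k) = 1.
Degrees (1,1,0) ⇒ d ≤ -1.
deg f ≤ -1 is impossible — no certificate.

No — t_k has no hypergeometric antidifference.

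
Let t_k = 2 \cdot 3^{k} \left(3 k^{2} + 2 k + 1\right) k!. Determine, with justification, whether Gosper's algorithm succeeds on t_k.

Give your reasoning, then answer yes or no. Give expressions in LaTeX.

Step 1: r(k) = 3*(3*k**3 + 11*k**2 + 14*k + 6)/(3*k**2 + 2*k + 1).
Gosper form: A/B · C(k+1)/C(k) with A=3*k + 3, B=1, C=k**2 + 2*k/3 + 1/3.
Key eq: (3*k + 3)·f(k+1) = (1)·f(k) + (k**2 + 2*k/3 + 1/3).
d = 1 from the (1,0,2) case.
Solving with deg f ≤ 1: f(k) = (k - 1)/3.
Then R = B(k−1)f/C = (k - 1)/(3*k**2 + 2*k + 1), so s_k = R(k)·t_k = 2*3**k*(k - 1)*factorial(k).
Check: Δs_k = 2*3**k*(3*k**2 + 2*k + 1)*factorial(k). ✓

Yes. s_k = 2 \cdot 3^{k} \left(k - 1\right) k!.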